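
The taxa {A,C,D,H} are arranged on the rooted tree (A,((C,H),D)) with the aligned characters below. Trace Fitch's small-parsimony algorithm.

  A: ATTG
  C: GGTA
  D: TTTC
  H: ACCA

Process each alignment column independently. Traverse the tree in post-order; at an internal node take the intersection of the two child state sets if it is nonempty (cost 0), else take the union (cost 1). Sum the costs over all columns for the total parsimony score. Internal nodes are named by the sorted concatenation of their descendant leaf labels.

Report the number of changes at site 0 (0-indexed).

2

site 0, node CH: C={G} ∪ H={A} → {A,G} (+1)
site 0, node CDH: CH={A,G} ∪ D={T} → {A,G,T} (+1)
site 0, node ACDH: A={A} ∩ CDH={A,G,T} → {A} (+0)
site 1, node CH: C={G} ∪ H={C} → {C,G} (+1)
site 1, node CDH: CH={C,G} ∪ D={T} → {C,G,T} (+1)
site 1, node ACDH: A={T} ∩ CDH={C,G,T} → {T} (+0)
site 2, node CH: C={T} ∪ H={C} → {C,T} (+1)
site 2, node CDH: CH={C,T} ∩ D={T} → {T} (+0)
site 2, node ACDH: A={T} ∩ CDH={T} → {T} (+0)
site 3, node CH: C={A} ∩ H={A} → {A} (+0)
site 3, node CDH: CH={A} ∪ D={C} → {A,C} (+1)
site 3, node ACDH: A={G} ∪ CDH={A,C} → {A,C,G} (+1)
per-site changes: [2, 2, 1, 2]; total = 7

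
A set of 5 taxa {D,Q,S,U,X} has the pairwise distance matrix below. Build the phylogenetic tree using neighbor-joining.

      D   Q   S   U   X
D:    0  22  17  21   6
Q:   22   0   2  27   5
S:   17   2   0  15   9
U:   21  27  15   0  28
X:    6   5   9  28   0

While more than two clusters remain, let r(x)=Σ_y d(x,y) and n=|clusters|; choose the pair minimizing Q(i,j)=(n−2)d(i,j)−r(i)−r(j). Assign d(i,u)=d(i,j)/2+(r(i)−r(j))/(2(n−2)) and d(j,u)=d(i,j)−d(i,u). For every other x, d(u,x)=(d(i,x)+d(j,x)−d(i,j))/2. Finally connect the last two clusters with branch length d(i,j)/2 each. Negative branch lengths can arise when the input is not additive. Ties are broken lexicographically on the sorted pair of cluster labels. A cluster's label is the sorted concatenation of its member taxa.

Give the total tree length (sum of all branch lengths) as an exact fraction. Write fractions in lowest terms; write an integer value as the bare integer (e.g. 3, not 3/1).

267/8

step 1: merge (D,X) at d=6, Q=-96; branch lengths D→6, X→0; new cluster DX
  updated: d(DX,Q)=21/2, d(DX,S)=10, d(DX,U)=43/2
step 2: merge (DX,U) at d=43/2, Q=-125/2; branch lengths DX→43/8, U→129/8; new cluster DUX
  updated: d(DUX,Q)=8, d(DUX,S)=7/4
step 3: merge (DUX,Q) at d=8, Q=-47/4; branch lengths DUX→31/8, Q→33/8; new cluster DQUX
  updated: d(DQUX,S)=-17/8
step 4: merge (DQUX,S) at d=-17/8; branch lengths DQUX→-17/16, S→-17/16; new cluster DQSUX
final tree: ((((D:6,X:0):43/8,U:129/8):31/8,Q:33/8):-17/16,S:-17/16)
total length: 267/8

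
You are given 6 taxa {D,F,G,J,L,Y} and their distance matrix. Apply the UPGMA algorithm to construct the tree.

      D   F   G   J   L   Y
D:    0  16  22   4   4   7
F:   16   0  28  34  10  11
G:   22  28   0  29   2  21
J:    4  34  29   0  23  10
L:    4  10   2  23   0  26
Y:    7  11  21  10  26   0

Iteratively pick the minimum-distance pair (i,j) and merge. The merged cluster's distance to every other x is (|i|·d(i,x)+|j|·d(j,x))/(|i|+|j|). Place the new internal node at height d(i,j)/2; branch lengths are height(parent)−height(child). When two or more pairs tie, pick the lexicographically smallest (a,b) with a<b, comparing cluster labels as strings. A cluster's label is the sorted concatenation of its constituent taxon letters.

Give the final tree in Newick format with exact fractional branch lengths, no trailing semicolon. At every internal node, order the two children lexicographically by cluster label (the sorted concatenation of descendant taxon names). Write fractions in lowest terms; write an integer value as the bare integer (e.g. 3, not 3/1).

step 1: merge (G,L) at d=2; branch lengths G→1, L→1; new cluster GL
  updated: d(D,GL)=13, d(F,GL)=19, d(GL,J)=26, d(GL,Y)=47/2
step 2: merge (D,J) at d=4; branch lengths D→2, J→2; new cluster DJ
  updated: d(DJ,F)=25, d(DJ,GL)=39/2, d(DJ,Y)=17/2
step 3: merge (DJ,Y) at d=17/2; branch lengths DJ→9/4, Y→17/4; new cluster DJY
  updated: d(DJY,F)=61/3, d(DJY,GL)=125/6
step 4: merge (F,GL) at d=19; branch lengths F→19/2, GL→17/2; new cluster FGL
  updated: d(DJY,FGL)=62/3
step 5: merge (DJY,FGL) at d=62/3; branch lengths DJY→73/12, FGL→5/6; new cluster DFGJLY
final tree: (((D:2,J:2):9/4,Y:17/4):73/12,(F:19/2,(G:1,L:1):17/2):5/6)
total length: 449/12

(((D:2,J:2):9/4,Y:17/4):73/12,(F:19/2,(G:1,L:1):17/2):5/6)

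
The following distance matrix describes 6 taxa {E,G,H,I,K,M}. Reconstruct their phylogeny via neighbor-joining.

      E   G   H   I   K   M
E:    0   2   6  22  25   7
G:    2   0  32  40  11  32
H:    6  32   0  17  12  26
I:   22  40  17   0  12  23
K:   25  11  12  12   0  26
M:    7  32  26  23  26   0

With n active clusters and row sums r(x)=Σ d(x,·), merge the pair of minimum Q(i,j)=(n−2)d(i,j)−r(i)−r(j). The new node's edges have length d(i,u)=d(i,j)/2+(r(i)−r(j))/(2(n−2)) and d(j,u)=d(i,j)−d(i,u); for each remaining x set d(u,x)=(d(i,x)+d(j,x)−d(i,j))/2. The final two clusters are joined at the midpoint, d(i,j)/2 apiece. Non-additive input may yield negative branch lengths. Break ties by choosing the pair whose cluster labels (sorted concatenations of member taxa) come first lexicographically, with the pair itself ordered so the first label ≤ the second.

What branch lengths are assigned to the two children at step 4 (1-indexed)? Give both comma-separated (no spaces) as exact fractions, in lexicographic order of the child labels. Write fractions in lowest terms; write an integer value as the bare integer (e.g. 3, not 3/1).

9/4,17/2

1. join E+G (d=2, Q=-171) ⇒ EG; edges |E|=-47/8, |G|=63/8
  updated: d(EG,H)=18, d(EG,I)=30, d(EG,K)=17, d(EG,M)=37/2
2. join EG+M (d=37/2, Q=-243/2) ⇒ EGM; edges |EG|=91/12, |M|=131/12
  updated: d(EGM,H)=51/4, d(EGM,I)=69/4, d(EGM,K)=49/4
3. join EGM+H (d=51/4, Q=-117/2) ⇒ EGHM; edges |EGM|=13/2, |H|=25/4
  updated: d(EGHM,I)=43/4, d(EGHM,K)=23/4
4. join EGHM+I (d=43/4, Q=-57/2) ⇒ EGHIM; edges |EGHM|=9/4, |I|=17/2
  updated: d(EGHIM,K)=7/2
5. join EGHIM+K (d=7/2) ⇒ EGHIKM; edges |EGHIM|=7/4, |K|=7/4
final tree: (((((E:-47/8,G:63/8):91/12,M:131/12):13/2,H:25/4):9/4,I:17/2):7/4,K:7/4)
total length: 95/2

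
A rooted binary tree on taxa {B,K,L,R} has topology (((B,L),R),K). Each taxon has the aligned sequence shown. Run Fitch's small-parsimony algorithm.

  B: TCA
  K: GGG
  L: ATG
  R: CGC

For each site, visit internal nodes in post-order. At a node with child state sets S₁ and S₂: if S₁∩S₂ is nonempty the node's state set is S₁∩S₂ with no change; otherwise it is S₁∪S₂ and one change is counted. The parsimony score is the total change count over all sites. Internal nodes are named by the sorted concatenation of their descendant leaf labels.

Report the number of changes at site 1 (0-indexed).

2

site 0, node BL: B={T} ∪ L={A} → {A,T} (+1)
site 0, node BLR: BL={A,T} ∪ R={C} → {A,C,T} (+1)
site 0, node BKLR: BLR={A,C,T} ∪ K={G} → {A,C,G,T} (+1)
site 1, node BL: B={C} ∪ L={T} → {C,T} (+1)
site 1, node BLR: BL={C,T} ∪ R={G} → {C,G,T} (+1)
site 1, node BKLR: BLR={C,G,T} ∩ K={G} → {G} (+0)
site 2, node BL: B={A} ∪ L={G} → {A,G} (+1)
site 2, node BLR: BL={A,G} ∪ R={C} → {A,C,G} (+1)
site 2, node BKLR: BLR={A,C,G} ∩ K={G} → {G} (+0)
per-site changes: [3, 2, 2]; total = 7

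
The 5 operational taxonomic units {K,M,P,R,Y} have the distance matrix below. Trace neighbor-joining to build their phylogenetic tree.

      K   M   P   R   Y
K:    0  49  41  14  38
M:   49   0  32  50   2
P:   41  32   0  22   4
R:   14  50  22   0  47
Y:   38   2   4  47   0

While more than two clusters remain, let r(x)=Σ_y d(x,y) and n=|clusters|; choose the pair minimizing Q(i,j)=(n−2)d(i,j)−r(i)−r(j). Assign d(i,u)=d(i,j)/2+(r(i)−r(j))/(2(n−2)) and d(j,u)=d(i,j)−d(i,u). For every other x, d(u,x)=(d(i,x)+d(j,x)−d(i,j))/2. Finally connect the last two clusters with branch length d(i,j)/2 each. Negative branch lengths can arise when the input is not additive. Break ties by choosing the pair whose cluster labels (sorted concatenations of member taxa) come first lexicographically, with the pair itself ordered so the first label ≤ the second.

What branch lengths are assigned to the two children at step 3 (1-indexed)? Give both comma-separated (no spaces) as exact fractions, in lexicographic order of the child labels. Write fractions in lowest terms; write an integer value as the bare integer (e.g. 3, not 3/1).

61/4,39/4

1. join K+R (d=14, Q=-233) ⇒ KR; edges |K|=17/2, |R|=11/2
  updated: d(KR,M)=85/2, d(KR,P)=49/2, d(KR,Y)=71/2
2. join KR+P (d=49/2, Q=-114) ⇒ KPR; edges |KR|=91/4, |P|=7/4
  updated: d(KPR,M)=25, d(KPR,Y)=15/2
3. join KPR+M (d=25, Q=-69/2) ⇒ KMPR; edges |KPR|=61/4, |M|=39/4
  updated: d(KMPR,Y)=-31/4
4. join KMPR+Y (d=-31/4) ⇒ KMPRY; edges |KMPR|=-31/8, |Y|=-31/8
final tree: ((((K:17/2,R:11/2):91/4,P:7/4):61/4,M:39/4):-31/8,Y:-31/8)
total length: 223/4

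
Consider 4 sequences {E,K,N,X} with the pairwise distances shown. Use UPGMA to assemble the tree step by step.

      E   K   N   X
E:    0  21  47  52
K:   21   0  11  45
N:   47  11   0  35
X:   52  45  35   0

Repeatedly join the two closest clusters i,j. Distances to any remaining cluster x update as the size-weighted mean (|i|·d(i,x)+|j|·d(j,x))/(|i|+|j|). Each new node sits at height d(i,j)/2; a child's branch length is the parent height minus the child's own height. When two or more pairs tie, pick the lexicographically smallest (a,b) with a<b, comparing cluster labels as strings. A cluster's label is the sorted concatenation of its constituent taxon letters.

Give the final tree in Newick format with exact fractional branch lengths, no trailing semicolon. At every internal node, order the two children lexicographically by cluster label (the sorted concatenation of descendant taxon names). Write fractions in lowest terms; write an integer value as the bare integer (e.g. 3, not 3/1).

((E:17,(K:11/2,N:11/2):23/2):5,X:22)

1. join K+N (d=11) ⇒ KN; edges |K|=11/2, |N|=11/2
  updated: d(E,KN)=34, d(KN,X)=40
2. join E+KN (d=34) ⇒ EKN; edges |E|=17, |KN|=23/2
  updated: d(EKN,X)=44
3. join EKN+X (d=44) ⇒ EKNX; edges |EKN|=5, |X|=22
final tree: ((E:17,(K:11/2,N:11/2):23/2):5,X:22)
total length: 133/2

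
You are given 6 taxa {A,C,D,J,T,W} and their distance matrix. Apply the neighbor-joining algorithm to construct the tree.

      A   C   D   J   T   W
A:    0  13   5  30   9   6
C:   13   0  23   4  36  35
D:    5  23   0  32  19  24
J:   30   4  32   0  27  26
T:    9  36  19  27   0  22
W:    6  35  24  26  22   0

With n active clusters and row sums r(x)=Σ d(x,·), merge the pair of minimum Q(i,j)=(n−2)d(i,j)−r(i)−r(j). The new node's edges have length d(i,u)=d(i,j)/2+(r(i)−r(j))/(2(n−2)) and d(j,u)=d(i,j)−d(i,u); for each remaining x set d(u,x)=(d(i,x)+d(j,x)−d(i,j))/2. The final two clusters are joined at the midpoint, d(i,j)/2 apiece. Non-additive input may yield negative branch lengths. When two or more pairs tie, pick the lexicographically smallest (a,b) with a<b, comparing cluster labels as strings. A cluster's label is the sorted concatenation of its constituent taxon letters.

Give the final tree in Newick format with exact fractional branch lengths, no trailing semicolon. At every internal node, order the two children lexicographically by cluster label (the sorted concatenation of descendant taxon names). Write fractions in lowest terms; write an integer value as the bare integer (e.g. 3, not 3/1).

((((A:-23/6,W:59/6):9/4,T:41/4):5/4,(C:1,J:3):71/4):31/8,D:31/8)

step 1: merge (C,J) at d=4, Q=-214; branch lengths C→1, J→3; new cluster CJ
  updated: d(A,CJ)=39/2, d(CJ,D)=51/2, d(CJ,T)=59/2, d(CJ,W)=57/2
step 2: merge (A,W) at d=6, Q=-102; branch lengths A→-23/6, W→59/6; new cluster AW
  updated: d(AW,CJ)=21, d(AW,D)=23/2, d(AW,T)=25/2
step 3: merge (AW,T) at d=25/2, Q=-81; branch lengths AW→9/4, T→41/4; new cluster ATW
  updated: d(ATW,CJ)=19, d(ATW,D)=9
step 4: merge (ATW,CJ) at d=19, Q=-107/2; branch lengths ATW→5/4, CJ→71/4; new cluster ACJTW
  updated: d(ACJTW,D)=31/4
step 5: merge (ACJTW,D) at d=31/4; branch lengths ACJTW→31/8, D→31/8; new cluster ACDJTW
final tree: ((((A:-23/6,W:59/6):9/4,T:41/4):5/4,(C:1,J:3):71/4):31/8,D:31/8)
total length: 197/4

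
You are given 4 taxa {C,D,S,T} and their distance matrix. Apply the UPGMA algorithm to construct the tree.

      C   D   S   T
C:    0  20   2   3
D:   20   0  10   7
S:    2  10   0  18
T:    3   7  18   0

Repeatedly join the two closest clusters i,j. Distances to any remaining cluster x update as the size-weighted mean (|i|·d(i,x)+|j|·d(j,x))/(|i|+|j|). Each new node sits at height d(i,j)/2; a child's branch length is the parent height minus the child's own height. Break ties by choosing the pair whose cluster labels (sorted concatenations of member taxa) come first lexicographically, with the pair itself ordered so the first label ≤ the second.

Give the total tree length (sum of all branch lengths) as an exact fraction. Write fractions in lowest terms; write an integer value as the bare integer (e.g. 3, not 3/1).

69/4

step 1: merge (C,S) at d=2; branch lengths C→1, S→1; new cluster CS
  updated: d(CS,D)=15, d(CS,T)=21/2
step 2: merge (D,T) at d=7; branch lengths D→7/2, T→7/2; new cluster DT
  updated: d(CS,DT)=51/4
step 3: merge (CS,DT) at d=51/4; branch lengths CS→43/8, DT→23/8; new cluster CDST
final tree: ((C:1,S:1):43/8,(D:7/2,T:7/2):23/8)
total length: 69/4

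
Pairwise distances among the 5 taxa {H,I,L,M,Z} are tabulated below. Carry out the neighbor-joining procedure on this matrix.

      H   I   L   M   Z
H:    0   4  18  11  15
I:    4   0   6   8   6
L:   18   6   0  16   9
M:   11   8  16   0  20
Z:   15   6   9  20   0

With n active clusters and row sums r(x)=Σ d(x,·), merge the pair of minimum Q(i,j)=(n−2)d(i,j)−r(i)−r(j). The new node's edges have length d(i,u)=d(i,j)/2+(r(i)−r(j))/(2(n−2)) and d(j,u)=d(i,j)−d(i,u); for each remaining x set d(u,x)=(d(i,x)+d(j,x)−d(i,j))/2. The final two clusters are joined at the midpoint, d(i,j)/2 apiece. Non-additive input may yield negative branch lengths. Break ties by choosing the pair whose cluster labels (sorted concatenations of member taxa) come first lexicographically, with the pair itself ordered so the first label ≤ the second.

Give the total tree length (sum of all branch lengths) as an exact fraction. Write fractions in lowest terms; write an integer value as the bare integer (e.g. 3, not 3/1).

197/8

iteration 1: select L,Z (d=9, Q=-72); attach at lengths (13/3, 14/3); label the merged cluster LZ
  updated: d(H,LZ)=12, d(I,LZ)=3/2, d(LZ,M)=27/2
iteration 2: select H,M (d=11, Q=-75/2); attach at lengths (33/8, 55/8); label the merged cluster HM
  updated: d(HM,I)=1/2, d(HM,LZ)=29/4
iteration 3: select HM,I (d=1/2, Q=-37/4); attach at lengths (25/8, -21/8); label the merged cluster HIM
  updated: d(HIM,LZ)=33/8
iteration 4: select HIM,LZ (d=33/8); attach at lengths (33/16, 33/16); label the merged cluster HILMZ
final tree: (((H:33/8,M:55/8):25/8,I:-21/8):33/16,(L:13/3,Z:14/3):33/16)
total length: 197/8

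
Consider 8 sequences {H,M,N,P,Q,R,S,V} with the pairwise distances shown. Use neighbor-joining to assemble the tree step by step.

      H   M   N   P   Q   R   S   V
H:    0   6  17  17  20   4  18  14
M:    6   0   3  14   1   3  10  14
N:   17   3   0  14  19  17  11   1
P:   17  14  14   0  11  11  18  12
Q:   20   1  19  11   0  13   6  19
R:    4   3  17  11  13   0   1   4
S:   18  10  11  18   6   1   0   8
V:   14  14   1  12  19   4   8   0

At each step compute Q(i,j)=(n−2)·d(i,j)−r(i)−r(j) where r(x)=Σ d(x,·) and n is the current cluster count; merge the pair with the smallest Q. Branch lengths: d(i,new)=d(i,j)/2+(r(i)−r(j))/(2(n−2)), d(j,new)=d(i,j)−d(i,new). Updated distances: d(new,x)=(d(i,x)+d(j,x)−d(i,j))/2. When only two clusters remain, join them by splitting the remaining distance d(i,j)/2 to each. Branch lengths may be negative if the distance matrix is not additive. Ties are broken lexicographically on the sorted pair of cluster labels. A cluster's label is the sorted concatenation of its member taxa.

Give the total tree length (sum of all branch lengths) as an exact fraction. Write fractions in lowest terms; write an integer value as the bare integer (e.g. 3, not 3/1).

1. join N+V (d=1, Q=-148) ⇒ NV; edges |N|=4/3, |V|=-1/3
  updated: d(H,NV)=15, d(M,NV)=8, d(NV,P)=25/2, d(NV,Q)=37/2, d(NV,R)=10, d(NV,S)=9
2. join M+Q (d=1, Q=-213/2) ⇒ MQ; edges |M|=-9/4, |Q|=13/4
  updated: d(H,MQ)=25/2, d(MQ,NV)=51/4, d(MQ,P)=12, d(MQ,R)=15/2, d(MQ,S)=15/2
3. join H+R (d=4, Q=-84) ⇒ HR; edges |H|=49/8, |R|=-17/8
  updated: d(HR,MQ)=8, d(HR,NV)=21/2, d(HR,P)=12, d(HR,S)=15/2
4. join NV+P (d=25/2, Q=-247/4) ⇒ NPV; edges |NV|=37/8, |P|=63/8
  updated: d(HR,NPV)=5, d(MQ,NPV)=49/8, d(NPV,S)=29/4
5. join HR+NPV (d=5, Q=-231/8) ⇒ HNPRV; edges |HR|=97/32, |NPV|=63/32
  updated: d(HNPRV,MQ)=73/16, d(HNPRV,S)=39/8
6. join HNPRV+MQ (d=73/16, Q=-271/16) ⇒ HMNPQRV; edges |HNPRV|=31/32, |MQ|=115/32
  updated: d(HMNPQRV,S)=125/32
7. join HMNPQRV+S (d=125/32) ⇒ HMNPQRSV; edges |HMNPQRV|=125/64, |S|=125/64
final tree: ((((H:49/8,R:-17/8):97/32,((N:4/3,V:-1/3):37/8,P:63/8):63/32):31/32,(M:-9/4,Q:13/4):115/32):125/64,S:125/64)
total length: 1023/32

1023/32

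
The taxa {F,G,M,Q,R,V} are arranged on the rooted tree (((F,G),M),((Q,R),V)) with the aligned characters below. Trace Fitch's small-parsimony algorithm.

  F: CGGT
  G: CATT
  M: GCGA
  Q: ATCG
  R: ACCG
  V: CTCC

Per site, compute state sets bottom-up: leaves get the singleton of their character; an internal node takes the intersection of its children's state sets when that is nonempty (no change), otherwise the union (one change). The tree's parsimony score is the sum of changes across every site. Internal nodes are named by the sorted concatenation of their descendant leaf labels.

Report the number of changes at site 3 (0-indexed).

3

[col 0] FG: children F:{C}, G:{C} ∩→ {C}; cost 0
[col 0] FGM: children FG:{C}, M:{G} ∪→ {C,G}; cost 1
[col 0] QR: children Q:{A}, R:{A} ∩→ {A}; cost 0
[col 0] QRV: children QR:{A}, V:{C} ∪→ {A,C}; cost 1
[col 0] FGMQRV: children FGM:{C,G}, QRV:{A,C} ∩→ {C}; cost 0
[col 1] FG: children F:{G}, G:{A} ∪→ {A,G}; cost 1
[col 1] FGM: children FG:{A,G}, M:{C} ∪→ {A,C,G}; cost 1
[col 1] QR: children Q:{T}, R:{C} ∪→ {C,T}; cost 1
[col 1] QRV: children QR:{C,T}, V:{T} ∩→ {T}; cost 0
[col 1] FGMQRV: children FGM:{A,C,G}, QRV:{T} ∪→ {A,C,G,T}; cost 1
[col 2] FG: children F:{G}, G:{T} ∪→ {G,T}; cost 1
[col 2] FGM: children FG:{G,T}, M:{G} ∩→ {G}; cost 0
[col 2] QR: children Q:{C}, R:{C} ∩→ {C}; cost 0
[col 2] QRV: children QR:{C}, V:{C} ∩→ {C}; cost 0
[col 2] FGMQRV: children FGM:{G}, QRV:{C} ∪→ {C,G}; cost 1
[col 3] FG: children F:{T}, G:{T} ∩→ {T}; cost 0
[col 3] FGM: children FG:{T}, M:{A} ∪→ {A,T}; cost 1
[col 3] QR: children Q:{G}, R:{G} ∩→ {G}; cost 0
[col 3] QRV: children QR:{G}, V:{C} ∪→ {C,G}; cost 1
[col 3] FGMQRV: children FGM:{A,T}, QRV:{C,G} ∪→ {A,C,G,T}; cost 1
per-site changes: [2, 4, 2, 3]; total = 11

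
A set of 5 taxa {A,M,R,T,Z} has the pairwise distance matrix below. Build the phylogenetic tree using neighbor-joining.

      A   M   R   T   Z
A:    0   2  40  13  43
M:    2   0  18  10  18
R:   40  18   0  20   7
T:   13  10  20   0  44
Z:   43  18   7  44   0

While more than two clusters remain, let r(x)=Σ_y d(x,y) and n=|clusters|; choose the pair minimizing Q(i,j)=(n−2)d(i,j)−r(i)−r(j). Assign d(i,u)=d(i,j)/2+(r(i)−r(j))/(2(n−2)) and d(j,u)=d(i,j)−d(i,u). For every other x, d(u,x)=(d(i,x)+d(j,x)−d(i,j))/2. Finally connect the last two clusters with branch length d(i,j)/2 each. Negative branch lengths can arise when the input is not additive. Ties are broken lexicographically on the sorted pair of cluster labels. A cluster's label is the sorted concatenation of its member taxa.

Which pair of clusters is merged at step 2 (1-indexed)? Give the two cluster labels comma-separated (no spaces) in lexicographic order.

iteration 1: select R,Z (d=7, Q=-176); attach at lengths (-1, 8); label the merged cluster RZ
  updated: d(A,RZ)=38, d(M,RZ)=29/2, d(RZ,T)=57/2
iteration 2: select A,T (d=13, Q=-157/2); attach at lengths (55/8, 49/8); label the merged cluster AT
  updated: d(AT,M)=-1/2, d(AT,RZ)=107/4
iteration 3: select AT,M (d=-1/2, Q=-163/4); attach at lengths (47/8, -51/8); label the merged cluster AMT
  updated: d(AMT,RZ)=167/8
iteration 4: select AMT,RZ (d=167/8); attach at lengths (167/16, 167/16); label the merged cluster AMRTZ
final tree: (((A:55/8,T:49/8):47/8,M:-51/8):167/16,(R:-1,Z:8):167/16)
total length: 323/8

A,T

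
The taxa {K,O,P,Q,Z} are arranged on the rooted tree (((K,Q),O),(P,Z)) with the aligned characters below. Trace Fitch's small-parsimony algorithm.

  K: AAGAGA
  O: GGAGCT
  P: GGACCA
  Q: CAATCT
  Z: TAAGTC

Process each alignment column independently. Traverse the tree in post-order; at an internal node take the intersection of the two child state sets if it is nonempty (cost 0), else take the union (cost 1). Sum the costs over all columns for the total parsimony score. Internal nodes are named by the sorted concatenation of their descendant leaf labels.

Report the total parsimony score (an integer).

14

[col 0] KQ: children K:{A}, Q:{C} ∪→ {A,C}; cost 1
[col 0] KOQ: children KQ:{A,C}, O:{G} ∪→ {A,C,G}; cost 1
[col 0] PZ: children P:{G}, Z:{T} ∪→ {G,T}; cost 1
[col 0] KOPQZ: children KOQ:{A,C,G}, PZ:{G,T} ∩→ {G}; cost 0
[col 1] KQ: children K:{A}, Q:{A} ∩→ {A}; cost 0
[col 1] KOQ: children KQ:{A}, O:{G} ∪→ {A,G}; cost 1
[col 1] PZ: children P:{G}, Z:{A} ∪→ {A,G}; cost 1
[col 1] KOPQZ: children KOQ:{A,G}, PZ:{A,G} ∩→ {A,G}; cost 0
[col 2] KQ: children K:{G}, Q:{A} ∪→ {A,G}; cost 1
[col 2] KOQ: children KQ:{A,G}, O:{A} ∩→ {A}; cost 0
[col 2] PZ: children P:{A}, Z:{A} ∩→ {A}; cost 0
[col 2] KOPQZ: children KOQ:{A}, PZ:{A} ∩→ {A}; cost 0
[col 3] KQ: children K:{A}, Q:{T} ∪→ {A,T}; cost 1
[col 3] KOQ: children KQ:{A,T}, O:{G} ∪→ {A,G,T}; cost 1
[col 3] PZ: children P:{C}, Z:{G} ∪→ {C,G}; cost 1
[col 3] KOPQZ: children KOQ:{A,G,T}, PZ:{C,G} ∩→ {G}; cost 0
[col 4] KQ: children K:{G}, Q:{C} ∪→ {C,G}; cost 1
[col 4] KOQ: children KQ:{C,G}, O:{C} ∩→ {C}; cost 0
[col 4] PZ: children P:{C}, Z:{T} ∪→ {C,T}; cost 1
[col 4] KOPQZ: children KOQ:{C}, PZ:{C,T} ∩→ {C}; cost 0
[col 5] KQ: children K:{A}, Q:{T} ∪→ {A,T}; cost 1
[col 5] KOQ: children KQ:{A,T}, O:{T} ∩→ {T}; cost 0
[col 5] PZ: children P:{A}, Z:{C} ∪→ {A,C}; cost 1
[col 5] KOPQZ: children KOQ:{T}, PZ:{A,C} ∪→ {A,C,T}; cost 1
per-site changes: [3, 2, 1, 3, 2, 3]; total = 14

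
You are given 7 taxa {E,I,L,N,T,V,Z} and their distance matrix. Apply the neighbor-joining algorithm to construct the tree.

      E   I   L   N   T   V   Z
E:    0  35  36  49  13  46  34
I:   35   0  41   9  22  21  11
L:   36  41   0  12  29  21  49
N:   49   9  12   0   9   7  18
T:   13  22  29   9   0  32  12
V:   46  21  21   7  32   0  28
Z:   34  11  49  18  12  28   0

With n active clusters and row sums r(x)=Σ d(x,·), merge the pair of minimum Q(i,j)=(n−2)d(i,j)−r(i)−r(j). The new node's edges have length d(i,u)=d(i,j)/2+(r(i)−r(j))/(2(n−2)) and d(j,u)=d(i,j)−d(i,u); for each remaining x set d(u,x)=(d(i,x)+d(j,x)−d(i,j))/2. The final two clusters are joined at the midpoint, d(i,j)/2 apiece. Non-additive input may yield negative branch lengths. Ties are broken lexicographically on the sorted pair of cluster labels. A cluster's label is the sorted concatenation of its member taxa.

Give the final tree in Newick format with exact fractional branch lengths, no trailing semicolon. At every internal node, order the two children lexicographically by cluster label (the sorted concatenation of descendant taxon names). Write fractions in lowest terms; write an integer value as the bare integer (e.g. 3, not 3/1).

(((((E:161/10,T:-31/10):223/24,(I:51/16,Z:125/16):107/24):85/8,N:-9/4):5/4,L:27/2):15/4,V:15/4)

step 1: merge (E,T) at d=13, Q=-265; branch lengths E→161/10, T→-31/10; new cluster ET
  updated: d(ET,I)=22, d(ET,L)=26, d(ET,N)=45/2, d(ET,V)=65/2, d(ET,Z)=33/2
step 2: merge (I,Z) at d=11, Q=-365/2; branch lengths I→51/16, Z→125/16; new cluster IZ
  updated: d(ET,IZ)=55/4, d(IZ,L)=79/2, d(IZ,N)=8, d(IZ,V)=19
step 3: merge (ET,IZ) at d=55/4, Q=-535/4; branch lengths ET→223/24, IZ→107/24; new cluster EITZ
  updated: d(EITZ,L)=207/8, d(EITZ,N)=67/8, d(EITZ,V)=151/8
step 4: merge (EITZ,N) at d=67/8, Q=-255/4; branch lengths EITZ→85/8, N→-9/4; new cluster EINTZ
  updated: d(EINTZ,L)=59/4, d(EINTZ,V)=35/4
step 5: merge (EINTZ,L) at d=59/4, Q=-89/2; branch lengths EINTZ→5/4, L→27/2; new cluster EILNTZ
  updated: d(EILNTZ,V)=15/2
step 6: merge (EILNTZ,V) at d=15/2; branch lengths EILNTZ→15/4, V→15/4; new cluster EILNTVZ
final tree: (((((E:161/10,T:-31/10):223/24,(I:51/16,Z:125/16):107/24):85/8,N:-9/4):5/4,L:27/2):15/4,V:15/4)
total length: 547/8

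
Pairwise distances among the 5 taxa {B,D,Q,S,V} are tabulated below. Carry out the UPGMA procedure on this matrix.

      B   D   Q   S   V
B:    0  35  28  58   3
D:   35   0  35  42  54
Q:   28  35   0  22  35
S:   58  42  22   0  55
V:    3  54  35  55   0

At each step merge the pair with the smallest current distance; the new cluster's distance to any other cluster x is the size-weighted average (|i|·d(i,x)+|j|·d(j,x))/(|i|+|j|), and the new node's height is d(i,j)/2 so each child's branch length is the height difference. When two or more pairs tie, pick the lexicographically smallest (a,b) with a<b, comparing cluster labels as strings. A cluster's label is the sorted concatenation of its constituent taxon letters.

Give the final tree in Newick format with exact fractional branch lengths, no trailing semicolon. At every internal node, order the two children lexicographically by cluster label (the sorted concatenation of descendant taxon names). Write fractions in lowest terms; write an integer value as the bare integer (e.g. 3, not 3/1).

((B:3/2,V:3/2):247/12,(D:77/4,(Q:11,S:11):33/4):17/6)

iteration 1: select B,V (d=3); attach at lengths (3/2, 3/2); label the merged cluster BV
  updated: d(BV,D)=89/2, d(BV,Q)=63/2, d(BV,S)=113/2
iteration 2: select Q,S (d=22); attach at lengths (11, 11); label the merged cluster QS
  updated: d(BV,QS)=44, d(D,QS)=77/2
iteration 3: select D,QS (d=77/2); attach at lengths (77/4, 33/4); label the merged cluster DQS
  updated: d(BV,DQS)=265/6
iteration 4: select BV,DQS (d=265/6); attach at lengths (247/12, 17/6); label the merged cluster BDQSV
final tree: ((B:3/2,V:3/2):247/12,(D:77/4,(Q:11,S:11):33/4):17/6)
total length: 911/12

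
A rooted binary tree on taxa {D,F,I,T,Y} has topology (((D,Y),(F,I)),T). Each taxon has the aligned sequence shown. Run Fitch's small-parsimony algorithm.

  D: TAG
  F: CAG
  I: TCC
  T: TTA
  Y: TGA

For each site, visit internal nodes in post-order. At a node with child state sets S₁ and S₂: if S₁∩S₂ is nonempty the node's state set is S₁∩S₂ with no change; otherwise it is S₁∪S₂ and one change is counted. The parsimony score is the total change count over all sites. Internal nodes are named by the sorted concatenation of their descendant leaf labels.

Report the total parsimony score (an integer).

DY@0: {T} ∩ {T} = {T} (intersection, +0)
FI@0: {C} ∪ {T} = {C,T} (union, +1)
DFIY@0: {T} ∩ {C,T} = {T} (intersection, +0)
DFITY@0: {T} ∩ {T} = {T} (intersection, +0)
DY@1: {A} ∪ {G} = {A,G} (union, +1)
FI@1: {A} ∪ {C} = {A,C} (union, +1)
DFIY@1: {A,G} ∩ {A,C} = {A} (intersection, +0)
DFITY@1: {A} ∪ {T} = {A,T} (union, +1)
DY@2: {G} ∪ {A} = {A,G} (union, +1)
FI@2: {G} ∪ {C} = {C,G} (union, +1)
DFIY@2: {A,G} ∩ {C,G} = {G} (intersection, +0)
DFITY@2: {G} ∪ {A} = {A,G} (union, +1)
per-site changes: [1, 3, 3]; total = 7

7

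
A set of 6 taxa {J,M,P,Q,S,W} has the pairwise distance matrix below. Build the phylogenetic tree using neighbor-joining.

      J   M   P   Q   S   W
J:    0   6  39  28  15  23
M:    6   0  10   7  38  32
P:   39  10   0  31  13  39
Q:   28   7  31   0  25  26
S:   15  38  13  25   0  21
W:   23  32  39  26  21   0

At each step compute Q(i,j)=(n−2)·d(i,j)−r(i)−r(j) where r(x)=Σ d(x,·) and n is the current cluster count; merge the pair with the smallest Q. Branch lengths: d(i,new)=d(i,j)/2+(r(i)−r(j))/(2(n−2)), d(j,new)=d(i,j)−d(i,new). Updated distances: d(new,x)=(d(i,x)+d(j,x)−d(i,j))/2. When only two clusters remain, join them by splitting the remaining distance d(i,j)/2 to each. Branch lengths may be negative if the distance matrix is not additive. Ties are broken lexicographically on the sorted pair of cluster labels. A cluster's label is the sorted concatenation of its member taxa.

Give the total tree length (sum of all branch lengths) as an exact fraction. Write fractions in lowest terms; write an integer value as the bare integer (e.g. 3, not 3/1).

239/4

step 1: merge (P,S) at d=13, Q=-192; branch lengths P→9, S→4; new cluster PS
  updated: d(J,PS)=41/2, d(M,PS)=35/2, d(PS,Q)=43/2, d(PS,W)=47/2
step 2: merge (M,Q) at d=7, Q=-124; branch lengths M→1/6, Q→41/6; new cluster MQ
  updated: d(J,MQ)=27/2, d(MQ,PS)=16, d(MQ,W)=51/2
step 3: merge (J,MQ) at d=27/2, Q=-85; branch lengths J→29/4, MQ→25/4; new cluster JMQ
  updated: d(JMQ,PS)=23/2, d(JMQ,W)=35/2
step 4: merge (JMQ,PS) at d=23/2, Q=-105/2; branch lengths JMQ→11/4, PS→35/4; new cluster JMPQS
  updated: d(JMPQS,W)=59/4
step 5: merge (JMPQS,W) at d=59/4; branch lengths JMPQS→59/8, W→59/8; new cluster JMPQSW
final tree: (((J:29/4,(M:1/6,Q:41/6):25/4):11/4,(P:9,S:4):35/4):59/8,W:59/8)
total length: 239/4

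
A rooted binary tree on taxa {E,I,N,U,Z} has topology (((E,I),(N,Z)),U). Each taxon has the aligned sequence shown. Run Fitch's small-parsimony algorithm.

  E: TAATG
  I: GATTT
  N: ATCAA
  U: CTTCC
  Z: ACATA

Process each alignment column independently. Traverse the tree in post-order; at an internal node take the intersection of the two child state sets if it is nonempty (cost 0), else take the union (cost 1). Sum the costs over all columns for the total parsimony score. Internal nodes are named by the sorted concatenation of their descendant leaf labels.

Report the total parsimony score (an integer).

site 0, node EI: E={T} ∪ I={G} → {G,T} (+1)
site 0, node NZ: N={A} ∩ Z={A} → {A} (+0)
site 0, node EINZ: EI={G,T} ∪ NZ={A} → {A,G,T} (+1)
site 0, node EINUZ: EINZ={A,G,T} ∪ U={C} → {A,C,G,T} (+1)
site 1, node EI: E={A} ∩ I={A} → {A} (+0)
site 1, node NZ: N={T} ∪ Z={C} → {C,T} (+1)
site 1, node EINZ: EI={A} ∪ NZ={C,T} → {A,C,T} (+1)
site 1, node EINUZ: EINZ={A,C,T} ∩ U={T} → {T} (+0)
site 2, node EI: E={A} ∪ I={T} → {A,T} (+1)
site 2, node NZ: N={C} ∪ Z={A} → {A,C} (+1)
site 2, node EINZ: EI={A,T} ∩ NZ={A,C} → {A} (+0)
site 2, node EINUZ: EINZ={A} ∪ U={T} → {A,T} (+1)
site 3, node EI: E={T} ∩ I={T} → {T} (+0)
site 3, node NZ: N={A} ∪ Z={T} → {A,T} (+1)
site 3, node EINZ: EI={T} ∩ NZ={A,T} → {T} (+0)
site 3, node EINUZ: EINZ={T} ∪ U={C} → {C,T} (+1)
site 4, node EI: E={G} ∪ I={T} → {G,T} (+1)
site 4, node NZ: N={A} ∩ Z={A} → {A} (+0)
site 4, node EINZ: EI={G,T} ∪ NZ={A} → {A,G,T} (+1)
site 4, node EINUZ: EINZ={A,G,T} ∪ U={C} → {A,C,G,T} (+1)
per-site changes: [3, 2, 3, 2, 3]; total = 13

13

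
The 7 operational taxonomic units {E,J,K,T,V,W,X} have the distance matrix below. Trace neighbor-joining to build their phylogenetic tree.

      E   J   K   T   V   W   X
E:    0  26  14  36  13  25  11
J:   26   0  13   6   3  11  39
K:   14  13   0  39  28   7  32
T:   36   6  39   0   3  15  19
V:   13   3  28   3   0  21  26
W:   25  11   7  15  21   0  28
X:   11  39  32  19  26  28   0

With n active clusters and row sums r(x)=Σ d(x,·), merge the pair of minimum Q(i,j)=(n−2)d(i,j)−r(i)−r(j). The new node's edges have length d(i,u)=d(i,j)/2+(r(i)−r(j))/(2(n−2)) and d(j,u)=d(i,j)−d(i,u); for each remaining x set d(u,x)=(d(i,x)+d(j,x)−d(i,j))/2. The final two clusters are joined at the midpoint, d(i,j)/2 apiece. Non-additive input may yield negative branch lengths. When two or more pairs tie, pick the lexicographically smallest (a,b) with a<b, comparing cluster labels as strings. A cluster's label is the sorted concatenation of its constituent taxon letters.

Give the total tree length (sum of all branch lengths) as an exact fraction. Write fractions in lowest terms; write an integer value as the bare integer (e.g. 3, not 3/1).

777/16

step 1: merge (E,X) at d=11, Q=-225; branch lengths E→5/2, X→17/2; new cluster EX
  updated: d(EX,J)=27, d(EX,K)=35/2, d(EX,T)=22, d(EX,V)=14, d(EX,W)=21
step 2: merge (K,W) at d=7, Q=-303/2; branch lengths K→115/16, W→-3/16; new cluster KW
  updated: d(EX,KW)=63/4, d(J,KW)=17/2, d(KW,T)=47/2, d(KW,V)=21
step 3: merge (EX,KW) at d=63/4, Q=-401/4; branch lengths EX→229/24, KW→149/24; new cluster EKWX
  updated: d(EKWX,J)=79/8, d(EKWX,T)=119/8, d(EKWX,V)=77/8
step 4: merge (EKWX,J) at d=79/8, Q=-67/2; branch lengths EKWX→141/16, J→17/16; new cluster EJKWX
  updated: d(EJKWX,T)=11/2, d(EJKWX,V)=11/8
step 5: merge (EJKWX,T) at d=11/2, Q=-79/8; branch lengths EJKWX→31/16, T→57/16; new cluster EJKTWX
  updated: d(EJKTWX,V)=-9/16
step 6: merge (EJKTWX,V) at d=-9/16; branch lengths EJKTWX→-9/32, V→-9/32; new cluster EJKTVWX
final tree: (((((E:5/2,X:17/2):229/24,(K:115/16,W:-3/16):149/24):141/16,J:17/16):31/16,T:57/16):-9/32,V:-9/32)
total length: 777/16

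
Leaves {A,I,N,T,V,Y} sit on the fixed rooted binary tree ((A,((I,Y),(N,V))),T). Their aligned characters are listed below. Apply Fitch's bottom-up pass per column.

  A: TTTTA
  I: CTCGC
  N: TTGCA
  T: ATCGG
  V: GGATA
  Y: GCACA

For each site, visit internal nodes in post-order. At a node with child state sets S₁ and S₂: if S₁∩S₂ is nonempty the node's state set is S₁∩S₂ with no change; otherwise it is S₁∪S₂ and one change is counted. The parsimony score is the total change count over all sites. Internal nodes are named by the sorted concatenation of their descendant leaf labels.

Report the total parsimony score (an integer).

16

[col 0] IY: children I:{C}, Y:{G} ∪→ {C,G}; cost 1
[col 0] NV: children N:{T}, V:{G} ∪→ {G,T}; cost 1
[col 0] INVY: children IY:{C,G}, NV:{G,T} ∩→ {G}; cost 0
[col 0] AINVY: children A:{T}, INVY:{G} ∪→ {G,T}; cost 1
[col 0] AINTVY: children AINVY:{G,T}, T:{A} ∪→ {A,G,T}; cost 1
[col 1] IY: children I:{T}, Y:{C} ∪→ {C,T}; cost 1
[col 1] NV: children N:{T}, V:{G} ∪→ {G,T}; cost 1
[col 1] INVY: children IY:{C,T}, NV:{G,T} ∩→ {T}; cost 0
[col 1] AINVY: children A:{T}, INVY:{T} ∩→ {T}; cost 0
[col 1] AINTVY: children AINVY:{T}, T:{T} ∩→ {T}; cost 0
[col 2] IY: children I:{C}, Y:{A} ∪→ {A,C}; cost 1
[col 2] NV: children N:{G}, V:{A} ∪→ {A,G}; cost 1
[col 2] INVY: children IY:{A,C}, NV:{A,G} ∩→ {A}; cost 0
[col 2] AINVY: children A:{T}, INVY:{A} ∪→ {A,T}; cost 1
[col 2] AINTVY: children AINVY:{A,T}, T:{C} ∪→ {A,C,T}; cost 1
[col 3] IY: children I:{G}, Y:{C} ∪→ {C,G}; cost 1
[col 3] NV: children N:{C}, V:{T} ∪→ {C,T}; cost 1
[col 3] INVY: children IY:{C,G}, NV:{C,T} ∩→ {C}; cost 0
[col 3] AINVY: children A:{T}, INVY:{C} ∪→ {C,T}; cost 1
[col 3] AINTVY: children AINVY:{C,T}, T:{G} ∪→ {C,G,T}; cost 1
[col 4] IY: children I:{C}, Y:{A} ∪→ {A,C}; cost 1
[col 4] NV: children N:{A}, V:{A} ∩→ {A}; cost 0
[col 4] INVY: children IY:{A,C}, NV:{A} ∩→ {A}; cost 0
[col 4] AINVY: children A:{A}, INVY:{A} ∩→ {A}; cost 0
[col 4] AINTVY: children AINVY:{A}, T:{G} ∪→ {A,G}; cost 1
per-site changes: [4, 2, 4, 4, 2]; total = 16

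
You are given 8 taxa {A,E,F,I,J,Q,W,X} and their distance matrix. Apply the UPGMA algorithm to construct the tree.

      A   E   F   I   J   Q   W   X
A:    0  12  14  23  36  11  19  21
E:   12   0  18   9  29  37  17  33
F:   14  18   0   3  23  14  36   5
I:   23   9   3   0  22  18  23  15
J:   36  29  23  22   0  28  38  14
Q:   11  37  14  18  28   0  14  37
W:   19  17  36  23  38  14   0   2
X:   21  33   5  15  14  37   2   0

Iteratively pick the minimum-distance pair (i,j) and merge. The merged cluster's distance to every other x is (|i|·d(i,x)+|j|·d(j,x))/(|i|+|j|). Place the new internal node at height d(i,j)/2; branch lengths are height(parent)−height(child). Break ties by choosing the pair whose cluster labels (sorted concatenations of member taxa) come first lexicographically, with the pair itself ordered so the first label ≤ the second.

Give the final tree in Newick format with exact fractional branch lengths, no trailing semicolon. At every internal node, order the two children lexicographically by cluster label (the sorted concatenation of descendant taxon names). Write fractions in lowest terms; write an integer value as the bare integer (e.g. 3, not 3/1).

((((A:11/2,Q:11/2):13/3,(E:27/4,(F:3/2,I:3/2):21/4):37/12):7/6,(W:1,X:1):10):18/7,J:95/7)

step 1: merge (W,X) at d=2; branch lengths W→1, X→1; new cluster WX
  updated: d(A,WX)=20, d(E,WX)=25, d(F,WX)=41/2, d(I,WX)=19, d(J,WX)=26, d(Q,WX)=51/2
step 2: merge (F,I) at d=3; branch lengths F→3/2, I→3/2; new cluster FI
  updated: d(A,FI)=37/2, d(E,FI)=27/2, d(FI,J)=45/2, d(FI,Q)=16, d(FI,WX)=79/4
step 3: merge (A,Q) at d=11; branch lengths A→11/2, Q→11/2; new cluster AQ
  updated: d(AQ,E)=49/2, d(AQ,FI)=69/4, d(AQ,J)=32, d(AQ,WX)=91/4
step 4: merge (E,FI) at d=27/2; branch lengths E→27/4, FI→21/4; new cluster EFI
  updated: d(AQ,EFI)=59/3, d(EFI,J)=74/3, d(EFI,WX)=43/2
step 5: merge (AQ,EFI) at d=59/3; branch lengths AQ→13/3, EFI→37/12; new cluster AEFIQ
  updated: d(AEFIQ,J)=138/5, d(AEFIQ,WX)=22
step 6: merge (AEFIQ,WX) at d=22; branch lengths AEFIQ→7/6, WX→10; new cluster AEFIQWX
  updated: d(AEFIQWX,J)=190/7
step 7: merge (AEFIQWX,J) at d=190/7; branch lengths AEFIQWX→18/7, J→95/7; new cluster AEFIJQWX
final tree: ((((A:11/2,Q:11/2):13/3,(E:27/4,(F:3/2,I:3/2):21/4):37/12):7/6,(W:1,X:1):10):18/7,J:95/7)
total length: 5269/84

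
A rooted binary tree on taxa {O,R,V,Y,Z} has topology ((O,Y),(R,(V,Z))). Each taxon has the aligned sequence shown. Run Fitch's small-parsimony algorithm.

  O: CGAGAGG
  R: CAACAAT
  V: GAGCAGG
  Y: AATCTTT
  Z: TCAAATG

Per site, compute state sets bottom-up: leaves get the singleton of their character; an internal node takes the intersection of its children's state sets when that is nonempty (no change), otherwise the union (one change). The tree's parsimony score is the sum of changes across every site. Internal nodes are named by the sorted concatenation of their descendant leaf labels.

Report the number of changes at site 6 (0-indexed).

2

site 0, node OY: O={C} ∪ Y={A} → {A,C} (+1)
site 0, node VZ: V={G} ∪ Z={T} → {G,T} (+1)
site 0, node RVZ: R={C} ∪ VZ={G,T} → {C,G,T} (+1)
site 0, node ORVYZ: OY={A,C} ∩ RVZ={C,G,T} → {C} (+0)
site 1, node OY: O={G} ∪ Y={A} → {A,G} (+1)
site 1, node VZ: V={A} ∪ Z={C} → {A,C} (+1)
site 1, node RVZ: R={A} ∩ VZ={A,C} → {A} (+0)
site 1, node ORVYZ: OY={A,G} ∩ RVZ={A} → {A} (+0)
site 2, node OY: O={A} ∪ Y={T} → {A,T} (+1)
site 2, node VZ: V={G} ∪ Z={A} → {A,G} (+1)
site 2, node RVZ: R={A} ∩ VZ={A,G} → {A} (+0)
site 2, node ORVYZ: OY={A,T} ∩ RVZ={A} → {A} (+0)
site 3, node OY: O={G} ∪ Y={C} → {C,G} (+1)
site 3, node VZ: V={C} ∪ Z={A} → {A,C} (+1)
site 3, node RVZ: R={C} ∩ VZ={A,C} → {C} (+0)
site 3, node ORVYZ: OY={C,G} ∩ RVZ={C} → {C} (+0)
site 4, node OY: O={A} ∪ Y={T} → {A,T} (+1)
site 4, node VZ: V={A} ∩ Z={A} → {A} (+0)
site 4, node RVZ: R={A} ∩ VZ={A} → {A} (+0)
site 4, node ORVYZ: OY={A,T} ∩ RVZ={A} → {A} (+0)
site 5, node OY: O={G} ∪ Y={T} → {G,T} (+1)
site 5, node VZ: V={G} ∪ Z={T} → {G,T} (+1)
site 5, node RVZ: R={A} ∪ VZ={G,T} → {A,G,T} (+1)
site 5, node ORVYZ: OY={G,T} ∩ RVZ={A,G,T} → {G,T} (+0)
site 6, node OY: O={G} ∪ Y={T} → {G,T} (+1)
site 6, node VZ: V={G} ∩ Z={G} → {G} (+0)
site 6, node RVZ: R={T} ∪ VZ={G} → {G,T} (+1)
site 6, node ORVYZ: OY={G,T} ∩ RVZ={G,T} → {G,T} (+0)
per-site changes: [3, 2, 2, 2, 1, 3, 2]; total = 15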